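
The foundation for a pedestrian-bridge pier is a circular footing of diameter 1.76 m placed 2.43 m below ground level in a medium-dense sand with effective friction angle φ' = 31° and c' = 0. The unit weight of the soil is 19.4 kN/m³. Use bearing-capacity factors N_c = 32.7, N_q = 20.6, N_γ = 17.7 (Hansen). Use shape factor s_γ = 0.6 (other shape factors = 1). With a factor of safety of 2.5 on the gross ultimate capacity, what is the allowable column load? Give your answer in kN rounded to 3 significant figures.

P_all ≈ 1120 kN

Overburden at base level: q = 19.4 × 2.43 = 47.142 kPa.
Surcharge term q·N_q = 47.142 × 20.6 = 971.13 kPa; self-weight term 0.5·γ·B·N_γ·s_γ = 0.5 × 19.4 × 1.76 × 17.7 × 0.6 = 181.3 kPa.
q_ult = 971.13 + 181.3 = 1152.4 kPa.
Gross allowable pressure q_all = 1152.4 / 2.5 = 460.97 kPa.
Footing area = 2.4328 m², so allowable column load = 460.97 × 2.4328 = 1121.5 kN.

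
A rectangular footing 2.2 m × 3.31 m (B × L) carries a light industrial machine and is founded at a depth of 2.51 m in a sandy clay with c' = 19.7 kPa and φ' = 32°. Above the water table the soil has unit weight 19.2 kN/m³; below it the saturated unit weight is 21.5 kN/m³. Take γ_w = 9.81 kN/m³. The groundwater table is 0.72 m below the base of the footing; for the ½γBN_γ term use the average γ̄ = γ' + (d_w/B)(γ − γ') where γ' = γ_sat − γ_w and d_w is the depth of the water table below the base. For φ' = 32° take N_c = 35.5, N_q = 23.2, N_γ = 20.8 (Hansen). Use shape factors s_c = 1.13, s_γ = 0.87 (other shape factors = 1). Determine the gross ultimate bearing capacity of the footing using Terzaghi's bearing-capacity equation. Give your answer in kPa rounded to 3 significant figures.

q_ult ≈ 2190 kPa

q = γ·D_f = 19.2 × 2.51 = 48.192 kPa.
γ' = 11.69 kN/m³; averaging over the depth B below the base, γ̄ = γ' + (d_w/B)(γ − γ') = 14.148 kN/m³.
c·N_c·s_c = 19.7 × 35.5 × 1.13 = 790.27 kPa
q·N_q = 48.192 × 23.2 = 1118.1 kPa
0.5·γ·B·N_γ·s_γ = 0.5 × 14.148 × 2.2 × 20.8 × 0.87 = 281.62 kPa
q_ult = 790.27 + 1118.1 + 281.62 = 2189.9 kPa.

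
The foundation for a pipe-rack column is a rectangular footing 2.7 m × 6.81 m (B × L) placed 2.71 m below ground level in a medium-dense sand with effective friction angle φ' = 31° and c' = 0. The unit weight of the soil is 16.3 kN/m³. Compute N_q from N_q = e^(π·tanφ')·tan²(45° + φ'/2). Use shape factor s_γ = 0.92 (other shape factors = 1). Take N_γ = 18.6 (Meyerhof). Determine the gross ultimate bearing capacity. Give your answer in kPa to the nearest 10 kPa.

q_ult ≈ 1290 kPa

tan31° = 0.6009, so N_q = e^(π×0.6009)·tan²(60.5°) = 6.604 × 3.124 = 20.63.
Effective surcharge at the founding depth q = γ·D_f = 16.3 × 2.71 = 44.173 kPa.
q_ult = q·N_q + 0.5·γ·B·N_γ·s_γ
     = 44.173 × 20.631 + 0.5 × 16.3 × 2.7 × 18.6 × 0.92
     = 911.32 + 376.55 = 1287.9 kPa.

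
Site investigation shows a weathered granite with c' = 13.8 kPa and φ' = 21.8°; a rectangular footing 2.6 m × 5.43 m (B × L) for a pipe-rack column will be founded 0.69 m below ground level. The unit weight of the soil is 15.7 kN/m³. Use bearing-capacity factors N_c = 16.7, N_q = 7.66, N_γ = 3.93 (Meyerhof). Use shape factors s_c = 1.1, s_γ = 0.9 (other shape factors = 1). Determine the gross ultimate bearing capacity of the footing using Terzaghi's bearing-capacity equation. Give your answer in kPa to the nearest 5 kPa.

q_ult ≈ 410 kPa

Overburden at base level: q = 15.7 × 0.69 = 10.833 kPa.
Cohesion term c·N_c·s_c = 13.8 × 16.7 × 1.1 = 253.51 kPa; surcharge term q·N_q = 10.833 × 7.66 = 82.981 kPa; self-weight term 0.5·γ·B·N_γ·s_γ = 0.5 × 15.7 × 2.6 × 3.93 × 0.9 = 72.19 kPa.
q_ult = 253.51 + 82.981 + 72.19 = 408.68 kPa.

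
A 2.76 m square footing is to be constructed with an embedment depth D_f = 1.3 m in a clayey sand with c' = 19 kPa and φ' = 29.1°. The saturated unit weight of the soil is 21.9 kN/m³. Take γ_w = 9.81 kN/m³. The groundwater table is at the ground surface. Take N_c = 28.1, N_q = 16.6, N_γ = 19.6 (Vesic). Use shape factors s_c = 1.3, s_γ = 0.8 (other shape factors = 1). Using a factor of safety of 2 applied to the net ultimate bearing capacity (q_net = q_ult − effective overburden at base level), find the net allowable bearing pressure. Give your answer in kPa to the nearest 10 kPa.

With the water table at the surface the whole profile is submerged: γ' = 21.9 − 9.81 = 12.09 kN/m³, so q = γ'·D_f = 15.717 kPa; the same γ' applies in the ½γBN_γ term.
q_ult = c·N_c·s_c + q·N_q + 0.5·γ·B·N_γ·s_γ
     = 19 × 28.1 × 1.3 + 15.717 × 16.6 + 0.5 × 12.09 × 2.76 × 19.6 × 0.8
     = 694.07 + 260.9 + 261.61 = 1216.6 kPa.
Net ultimate: q_net = 1216.6 − 15.717 = 1200.9 kPa.
q_all(net) = 1200.9 / 2 = 600.43 kPa.

q_all(net) ≈ 600 kPa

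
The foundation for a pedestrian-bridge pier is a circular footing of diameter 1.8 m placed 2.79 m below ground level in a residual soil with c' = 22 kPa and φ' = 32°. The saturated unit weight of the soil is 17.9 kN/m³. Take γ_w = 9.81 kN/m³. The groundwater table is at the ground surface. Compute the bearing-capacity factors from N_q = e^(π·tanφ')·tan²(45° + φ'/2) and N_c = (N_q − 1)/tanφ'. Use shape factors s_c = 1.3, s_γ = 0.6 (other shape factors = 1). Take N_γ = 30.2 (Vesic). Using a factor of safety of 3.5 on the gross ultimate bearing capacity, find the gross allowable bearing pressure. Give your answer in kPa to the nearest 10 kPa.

N_q = e^(π·tan32°)·tan²(61°) = 23.18; N_c = (N_q − 1)/tanφ' = 35.49.
Water table at ground surface, so effective unit weight γ' = 17.9 − 9.81 = 8.09 kN/m³ is used throughout; overburden q = 8.09 × 2.79 = 22.571 kPa; the same γ' applies in the ½γBN_γ term.
Cohesion term c·N_c·s_c = 22 × 35.49 × 1.3 = 1015 kPa; surcharge term q·N_q = 22.571 × 23.177 = 523.13 kPa; self-weight term 0.5·γ·B·N_γ·s_γ = 0.5 × 8.09 × 1.8 × 30.2 × 0.6 = 131.93 kPa.
q_ult = 1015 + 523.13 + 131.93 = 1670.1 kPa.
q_all = 1670.1 / 3.5 = 477.17 kPa.

q_all ≈ 480 kPa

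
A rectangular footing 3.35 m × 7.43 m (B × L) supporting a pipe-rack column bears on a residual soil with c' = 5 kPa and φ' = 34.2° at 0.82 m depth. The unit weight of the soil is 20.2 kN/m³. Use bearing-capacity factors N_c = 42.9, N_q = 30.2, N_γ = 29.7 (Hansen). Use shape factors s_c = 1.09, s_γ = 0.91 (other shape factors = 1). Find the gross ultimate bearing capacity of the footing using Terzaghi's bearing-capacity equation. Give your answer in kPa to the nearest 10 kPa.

Effective surcharge at the founding depth q = γ·D_f = 20.2 × 0.82 = 16.564 kPa.
q_ult = c·N_c·s_c + q·N_q + 0.5·γ·B·N_γ·s_γ
     = 5 × 42.9 × 1.09 + 16.564 × 30.2 + 0.5 × 20.2 × 3.35 × 29.7 × 0.91
     = 233.81 + 500.23 + 914.46 = 1648.5 kPa.

q_ult ≈ 1650 kPa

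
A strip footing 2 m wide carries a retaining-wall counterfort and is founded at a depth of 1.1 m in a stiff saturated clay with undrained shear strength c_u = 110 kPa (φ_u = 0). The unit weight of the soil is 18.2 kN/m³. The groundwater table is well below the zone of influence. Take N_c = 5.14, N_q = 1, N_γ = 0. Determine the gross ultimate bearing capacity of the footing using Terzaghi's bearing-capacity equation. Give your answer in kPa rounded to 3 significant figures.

q_ult ≈ 585 kPa

Overburden at base level: q = 18.2 × 1.1 = 20.02 kPa.
Cohesion term c·N_c = 110 × 5.14 = 565.4 kPa; surcharge term q·N_q = 20.02 × 1 = 20.02 kPa.
q_ult = 565.4 + 20.02 = 585.42 kPa.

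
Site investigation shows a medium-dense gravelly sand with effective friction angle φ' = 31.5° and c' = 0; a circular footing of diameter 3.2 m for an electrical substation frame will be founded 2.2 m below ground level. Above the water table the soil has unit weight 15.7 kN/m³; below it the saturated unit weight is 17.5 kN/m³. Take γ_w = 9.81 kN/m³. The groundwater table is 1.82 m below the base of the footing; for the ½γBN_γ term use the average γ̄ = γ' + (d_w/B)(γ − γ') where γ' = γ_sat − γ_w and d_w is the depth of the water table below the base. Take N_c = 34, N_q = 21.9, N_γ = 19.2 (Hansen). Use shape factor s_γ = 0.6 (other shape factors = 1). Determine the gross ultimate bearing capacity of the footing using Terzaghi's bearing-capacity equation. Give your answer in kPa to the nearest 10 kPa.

Overburden at base level: q = 15.7 × 2.2 = 34.54 kPa.
The water table is 1.82 m below the base (< B = 3.2 m), so the ½γBN_γ term uses γ̄ = γ' + (d_w/B)(γ − γ') = 7.69 + (1.82/3.2)(15.7 − 7.69) = 12.246 kN/m³.
Surcharge term q·N_q = 34.54 × 21.9 = 756.43 kPa; self-weight term 0.5·γ·B·N_γ·s_γ = 0.5 × 12.246 × 3.2 × 19.2 × 0.6 = 225.71 kPa.
q_ult = 756.43 + 225.71 = 982.14 kPa.

q_ult ≈ 980 kPa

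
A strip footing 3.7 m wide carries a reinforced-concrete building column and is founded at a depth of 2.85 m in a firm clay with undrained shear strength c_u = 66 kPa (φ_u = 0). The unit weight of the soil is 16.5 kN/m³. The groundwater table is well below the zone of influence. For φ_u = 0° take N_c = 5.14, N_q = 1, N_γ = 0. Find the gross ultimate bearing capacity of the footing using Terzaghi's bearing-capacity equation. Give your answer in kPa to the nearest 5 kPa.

q = γ·D_f = 16.5 × 2.85 = 47.025 kPa.
c·N_c = 66 × 5.14 = 339.24 kPa
q·N_q = 47.025 × 1 = 47.025 kPa
q_ult = 339.24 + 47.025 = 386.26 kPa.

q_ult ≈ 385 kPa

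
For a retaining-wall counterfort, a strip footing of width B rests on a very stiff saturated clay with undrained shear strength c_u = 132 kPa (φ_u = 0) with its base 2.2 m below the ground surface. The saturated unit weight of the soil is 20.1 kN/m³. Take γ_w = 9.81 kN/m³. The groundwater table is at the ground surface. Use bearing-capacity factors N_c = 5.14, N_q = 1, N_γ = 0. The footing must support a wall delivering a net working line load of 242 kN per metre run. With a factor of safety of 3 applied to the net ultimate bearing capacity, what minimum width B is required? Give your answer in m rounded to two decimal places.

B = 1.07 m

With the water table at the surface the whole profile is submerged: γ' = 20.1 − 9.81 = 10.29 kN/m³, so q = γ'·D_f = 22.638 kPa.
q_ult = c·N_c + q·N_q
     = 132 × 5.14 + 22.638 × 1
     = 678.48 + 22.638 = 701.12 kPa.
For φ = 0 the ½γBN_γ term vanishes, so q_ult is independent of B. q_net = 701.12 − 22.638 = 678.48 kPa; q_all(net) = 678.48/3 = 226.16 kPa.
Required width B = w / q_all(net) = 242 / 226.16 = 1.07 m.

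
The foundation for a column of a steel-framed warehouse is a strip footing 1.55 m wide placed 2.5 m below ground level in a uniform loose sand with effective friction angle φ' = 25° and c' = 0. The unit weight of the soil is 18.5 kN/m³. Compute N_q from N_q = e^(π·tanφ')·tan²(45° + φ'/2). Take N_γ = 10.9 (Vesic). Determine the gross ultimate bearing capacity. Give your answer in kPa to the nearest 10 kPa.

q_ult ≈ 650 kPa

tan25° = 0.4663, so N_q = e^(π×0.4663)·tan²(57.5°) = 4.327 × 2.464 = 10.66.
Overburden at base level: q = 18.5 × 2.5 = 46.25 kPa.
Surcharge term q·N_q = 46.25 × 10.662 = 493.12 kPa; self-weight term 0.5·γ·B·N_γ = 0.5 × 18.5 × 1.55 × 10.9 = 156.28 kPa.
q_ult = 493.12 + 156.28 = 649.4 kPa.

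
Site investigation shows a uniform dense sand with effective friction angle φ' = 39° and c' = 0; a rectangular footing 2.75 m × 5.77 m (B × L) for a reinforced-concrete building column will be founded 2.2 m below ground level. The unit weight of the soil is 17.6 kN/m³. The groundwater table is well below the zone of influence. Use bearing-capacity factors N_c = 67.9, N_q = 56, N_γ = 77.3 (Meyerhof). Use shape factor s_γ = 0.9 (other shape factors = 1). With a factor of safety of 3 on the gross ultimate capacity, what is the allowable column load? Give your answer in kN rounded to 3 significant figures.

Effective surcharge at the founding depth q = γ·D_f = 17.6 × 2.2 = 38.72 kPa.
q_ult = q·N_q + 0.5·γ·B·N_γ·s_γ
     = 38.72 × 56 + 0.5 × 17.6 × 2.75 × 77.3 × 0.9
     = 2168.3 + 1683.6 = 3851.9 kPa.
Gross allowable pressure q_all = 3851.9 / 3 = 1284 kPa.
Footing area = 15.8675 m², so allowable column load = 1284 × 15.8675 = 20373 kN.

P_all ≈ 20400 kN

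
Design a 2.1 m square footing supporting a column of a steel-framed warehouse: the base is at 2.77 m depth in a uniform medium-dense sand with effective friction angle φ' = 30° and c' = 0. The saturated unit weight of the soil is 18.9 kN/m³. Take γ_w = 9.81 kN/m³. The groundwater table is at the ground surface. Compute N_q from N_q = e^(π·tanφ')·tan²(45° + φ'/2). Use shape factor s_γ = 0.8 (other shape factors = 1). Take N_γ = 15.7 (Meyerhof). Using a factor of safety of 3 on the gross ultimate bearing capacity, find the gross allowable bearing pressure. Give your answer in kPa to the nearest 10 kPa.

N_q = e^(π·tan30°)·tan²(60°) = 18.4.
Water table at ground surface, so effective unit weight γ' = 18.9 − 9.81 = 9.09 kN/m³ is used throughout; overburden q = 9.09 × 2.77 = 25.179 kPa; the same γ' applies in the ½γBN_γ term.
Surcharge term q·N_q = 25.179 × 18.401 = 463.33 kPa; self-weight term 0.5·γ·B·N_γ·s_γ = 0.5 × 9.09 × 2.1 × 15.7 × 0.8 = 119.88 kPa.
q_ult = 463.33 + 119.88 = 583.21 kPa.
q_all = 583.21 / 3 = 194.4 kPa.

q_all ≈ 190 kPa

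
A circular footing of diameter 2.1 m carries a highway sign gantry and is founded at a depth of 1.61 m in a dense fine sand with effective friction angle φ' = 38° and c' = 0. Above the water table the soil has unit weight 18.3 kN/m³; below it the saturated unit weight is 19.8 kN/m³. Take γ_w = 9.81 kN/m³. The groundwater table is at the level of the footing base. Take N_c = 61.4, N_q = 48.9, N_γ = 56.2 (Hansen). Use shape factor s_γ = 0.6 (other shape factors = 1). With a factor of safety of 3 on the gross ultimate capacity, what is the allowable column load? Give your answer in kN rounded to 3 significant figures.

P_all ≈ 2070 kN

Effective surcharge at the founding depth q = γ·D_f = 18.3 × 1.61 = 29.463 kPa.
The water table coincides with the base, so in the self-weight term γ → γ' = 9.99 kN/m³.
q_ult = q·N_q + 0.5·γ·B·N_γ·s_γ
     = 29.463 × 48.9 + 0.5 × 9.99 × 2.1 × 56.2 × 0.6
     = 1440.7 + 353.71 = 1794.4 kPa.
Gross allowable pressure q_all = 1794.4 / 3 = 598.15 kPa.
Footing area = 3.4636 m², so allowable column load = 598.15 × 3.4636 = 2071.7 kN.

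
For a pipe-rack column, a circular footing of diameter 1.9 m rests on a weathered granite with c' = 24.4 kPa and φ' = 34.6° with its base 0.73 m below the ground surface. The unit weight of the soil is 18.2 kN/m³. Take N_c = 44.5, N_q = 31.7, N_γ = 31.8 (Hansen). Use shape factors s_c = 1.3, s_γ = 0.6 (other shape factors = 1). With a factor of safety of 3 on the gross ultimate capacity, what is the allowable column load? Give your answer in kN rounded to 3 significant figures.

P_all ≈ 2040 kN

q = γ·D_f = 18.2 × 0.73 = 13.286 kPa.
c·N_c·s_c = 24.4 × 44.5 × 1.3 = 1411.5 kPa
q·N_q = 13.286 × 31.7 = 421.17 kPa
0.5·γ·B·N_γ·s_γ = 0.5 × 18.2 × 1.9 × 31.8 × 0.6 = 329.89 kPa
q_ult = 1411.5 + 421.17 + 329.89 = 2162.6 kPa.
Gross allowable pressure q_all = 2162.6 / 3 = 720.87 kPa.
Footing area = 2.8353 m², so allowable column load = 720.87 × 2.8353 = 2043.9 kN.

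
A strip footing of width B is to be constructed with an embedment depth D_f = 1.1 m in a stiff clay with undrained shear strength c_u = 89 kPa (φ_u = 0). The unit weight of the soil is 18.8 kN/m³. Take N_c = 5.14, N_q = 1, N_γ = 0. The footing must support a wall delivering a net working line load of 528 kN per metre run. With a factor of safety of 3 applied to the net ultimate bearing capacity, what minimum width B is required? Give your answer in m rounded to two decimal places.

B = 3.46 m

Overburden at base level: q = 18.8 × 1.1 = 20.68 kPa.
Cohesion term c·N_c = 89 × 5.14 = 457.46 kPa; surcharge term q·N_q = 20.68 × 1 = 20.68 kPa.
q_ult = 457.46 + 20.68 = 478.14 kPa.
For φ = 0 the ½γBN_γ term vanishes, so q_ult is independent of B. q_net = 478.14 − 20.68 = 457.46 kPa; q_all(net) = 457.46/3 = 152.49 kPa.
Required width B = w / q_all(net) = 528 / 152.49 = 3.463 m.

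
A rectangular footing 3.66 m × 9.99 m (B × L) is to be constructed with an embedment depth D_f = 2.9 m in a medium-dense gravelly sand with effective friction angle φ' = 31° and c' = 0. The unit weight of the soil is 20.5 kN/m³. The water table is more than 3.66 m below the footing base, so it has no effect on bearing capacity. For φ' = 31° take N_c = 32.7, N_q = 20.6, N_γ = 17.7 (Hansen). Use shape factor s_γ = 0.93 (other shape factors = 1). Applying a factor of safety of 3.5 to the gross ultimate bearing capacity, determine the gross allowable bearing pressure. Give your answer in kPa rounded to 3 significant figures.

q_all ≈ 526 kPa

Effective surcharge at the founding depth q = γ·D_f = 20.5 × 2.9 = 59.45 kPa.
q_ult = q·N_q + 0.5·γ·B·N_γ·s_γ
     = 59.45 × 20.6 + 0.5 × 20.5 × 3.66 × 17.7 × 0.93
     = 1224.7 + 617.53 = 1842.2 kPa.
q_all = q_ult / FS = 1842.2 / 3.5 = 526.34 kPa.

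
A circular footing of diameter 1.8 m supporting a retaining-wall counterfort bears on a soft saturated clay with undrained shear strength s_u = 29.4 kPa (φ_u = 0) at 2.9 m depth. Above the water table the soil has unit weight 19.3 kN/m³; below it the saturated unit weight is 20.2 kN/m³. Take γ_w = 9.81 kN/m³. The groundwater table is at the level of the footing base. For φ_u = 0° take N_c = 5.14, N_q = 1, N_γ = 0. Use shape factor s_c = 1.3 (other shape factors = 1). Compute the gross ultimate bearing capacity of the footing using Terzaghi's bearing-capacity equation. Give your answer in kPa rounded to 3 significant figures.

q = γ·D_f = 19.3 × 2.9 = 55.97 kPa.
c·N_c·s_c = 29.4 × 5.14 × 1.3 = 196.45 kPa
q·N_q = 55.97 × 1 = 55.97 kPa
q_ult = 196.45 + 55.97 = 252.42 kPa.

q_ult ≈ 252 kPa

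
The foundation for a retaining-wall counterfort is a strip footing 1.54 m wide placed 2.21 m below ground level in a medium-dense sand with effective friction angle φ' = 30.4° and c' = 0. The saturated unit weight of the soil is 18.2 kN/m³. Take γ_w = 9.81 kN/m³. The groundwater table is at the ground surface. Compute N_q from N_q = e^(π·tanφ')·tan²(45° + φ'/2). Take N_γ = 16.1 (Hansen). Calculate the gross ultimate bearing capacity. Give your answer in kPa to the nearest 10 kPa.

q_ult ≈ 460 kPa

tan30.4° = 0.5867, so N_q = e^(π×0.5867)·tan²(60.2°) = 6.316 × 3.049 = 19.26.
With the water table at the surface the whole profile is submerged: γ' = 18.2 − 9.81 = 8.39 kN/m³, so q = γ'·D_f = 18.542 kPa; the same γ' applies in the ½γBN_γ term.
q_ult = q·N_q + 0.5·γ·B·N_γ
     = 18.542 × 19.258 + 0.5 × 8.39 × 1.54 × 16.1
     = 357.08 + 104.01 = 461.09 kPa.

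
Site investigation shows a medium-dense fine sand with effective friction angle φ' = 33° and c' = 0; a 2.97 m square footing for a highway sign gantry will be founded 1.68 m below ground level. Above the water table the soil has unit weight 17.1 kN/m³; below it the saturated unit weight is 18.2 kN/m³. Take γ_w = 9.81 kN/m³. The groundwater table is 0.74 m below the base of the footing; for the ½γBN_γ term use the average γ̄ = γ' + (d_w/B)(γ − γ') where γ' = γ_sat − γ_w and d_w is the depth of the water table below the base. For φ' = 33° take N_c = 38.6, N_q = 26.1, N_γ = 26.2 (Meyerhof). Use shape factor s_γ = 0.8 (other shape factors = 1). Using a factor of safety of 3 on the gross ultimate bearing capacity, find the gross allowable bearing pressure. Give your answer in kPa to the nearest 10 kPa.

q = γ·D_f = 17.1 × 1.68 = 28.728 kPa.
γ' = 8.39 kN/m³; averaging over the depth B below the base, γ̄ = γ' + (d_w/B)(γ − γ') = 10.56 kN/m³.
q·N_q = 28.728 × 26.1 = 749.8 kPa
0.5·γ·B·N_γ·s_γ = 0.5 × 10.56 × 2.97 × 26.2 × 0.8 = 328.69 kPa
q_ult = 749.8 + 328.69 = 1078.5 kPa.
q_all = 1078.5 / 3 = 359.5 kPa.

q_all ≈ 360 kPa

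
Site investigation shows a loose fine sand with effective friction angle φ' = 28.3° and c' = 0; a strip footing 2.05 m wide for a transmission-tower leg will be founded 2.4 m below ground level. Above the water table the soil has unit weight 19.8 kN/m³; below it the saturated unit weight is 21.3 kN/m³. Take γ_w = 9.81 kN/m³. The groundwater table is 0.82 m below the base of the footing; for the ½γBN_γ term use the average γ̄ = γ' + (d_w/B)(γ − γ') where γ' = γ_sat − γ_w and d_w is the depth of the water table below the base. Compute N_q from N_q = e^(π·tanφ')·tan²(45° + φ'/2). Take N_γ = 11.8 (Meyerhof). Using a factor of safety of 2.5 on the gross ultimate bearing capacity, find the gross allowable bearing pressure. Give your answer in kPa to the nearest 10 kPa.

N_q = e^(π·tan28.3°)·tan²(59.15°) = 15.21.
Effective surcharge at the founding depth q = γ·D_f = 19.8 × 2.4 = 47.52 kPa.
With d_w = 0.82 m < B, γ̄ = 11.49 + (0.82/2.05) × (19.8 − 11.49) = 14.814 kN/m³.
q_ult = q·N_q + 0.5·γ·B·N_γ
     = 47.52 × 15.214 + 0.5 × 14.814 × 2.05 × 11.8
     = 722.98 + 179.18 = 902.16 kPa.
q_all = 902.16 / 2.5 = 360.86 kPa.

q_all ≈ 360 kPa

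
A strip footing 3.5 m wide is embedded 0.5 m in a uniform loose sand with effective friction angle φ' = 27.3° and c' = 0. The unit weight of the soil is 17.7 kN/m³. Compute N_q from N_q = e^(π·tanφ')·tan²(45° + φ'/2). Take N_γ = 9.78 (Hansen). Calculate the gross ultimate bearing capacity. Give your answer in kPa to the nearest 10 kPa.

tan27.3° = 0.5161, so N_q = e^(π×0.5161)·tan²(58.65°) = 5.061 × 2.694 = 13.64.
q = γ·D_f = 17.7 × 0.5 = 8.85 kPa.
q·N_q = 8.85 × 13.636 = 120.68 kPa
0.5·γ·B·N_γ = 0.5 × 17.7 × 3.5 × 9.78 = 302.94 kPa
q_ult = 120.68 + 302.94 = 423.61 kPa.

q_ult ≈ 420 kPa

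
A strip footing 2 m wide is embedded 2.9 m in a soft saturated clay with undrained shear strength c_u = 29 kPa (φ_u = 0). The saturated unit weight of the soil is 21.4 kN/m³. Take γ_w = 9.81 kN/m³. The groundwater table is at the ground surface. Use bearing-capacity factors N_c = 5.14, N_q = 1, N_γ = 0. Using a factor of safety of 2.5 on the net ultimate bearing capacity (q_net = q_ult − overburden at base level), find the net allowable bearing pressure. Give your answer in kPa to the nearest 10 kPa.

q_all(net) ≈ 60 kPa

Water table at ground surface, so effective unit weight γ' = 21.4 − 9.81 = 11.59 kN/m³ is used throughout; overburden q = 11.59 × 2.9 = 33.611 kPa.
Cohesion term c·N_c = 29 × 5.14 = 149.06 kPa; surcharge term q·N_q = 33.611 × 1 = 33.611 kPa.
q_ult = 149.06 + 33.611 = 182.67 kPa.
q_net = 182.67 − 33.611 = 149.06 kPa.
q_all(net) = 149.06 / 2.5 = 59.624 kPa.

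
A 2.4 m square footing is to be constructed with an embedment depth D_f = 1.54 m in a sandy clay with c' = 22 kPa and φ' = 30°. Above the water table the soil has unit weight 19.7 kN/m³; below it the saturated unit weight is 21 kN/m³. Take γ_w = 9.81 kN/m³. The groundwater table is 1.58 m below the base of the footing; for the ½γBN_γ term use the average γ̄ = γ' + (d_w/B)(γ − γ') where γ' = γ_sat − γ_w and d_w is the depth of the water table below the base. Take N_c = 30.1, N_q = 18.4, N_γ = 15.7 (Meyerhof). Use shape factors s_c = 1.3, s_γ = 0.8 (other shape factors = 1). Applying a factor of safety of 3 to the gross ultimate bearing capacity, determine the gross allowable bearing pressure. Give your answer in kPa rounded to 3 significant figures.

q_all ≈ 557 kPa

Overburden at base level: q = 19.7 × 1.54 = 30.338 kPa.
The water table is 1.58 m below the base (< B = 2.4 m), so the ½γBN_γ term uses γ̄ = γ' + (d_w/B)(γ − γ') = 11.19 + (1.58/2.4)(19.7 − 11.19) = 16.792 kN/m³.
Cohesion term c·N_c·s_c = 22 × 30.1 × 1.3 = 860.86 kPa; surcharge term q·N_q = 30.338 × 18.4 = 558.22 kPa; self-weight term 0.5·γ·B·N_γ·s_γ = 0.5 × 16.792 × 2.4 × 15.7 × 0.8 = 253.1 kPa.
q_ult = 860.86 + 558.22 + 253.1 = 1672.2 kPa.
q_all = q_ult / FS = 1672.2 / 3 = 557.39 kPa.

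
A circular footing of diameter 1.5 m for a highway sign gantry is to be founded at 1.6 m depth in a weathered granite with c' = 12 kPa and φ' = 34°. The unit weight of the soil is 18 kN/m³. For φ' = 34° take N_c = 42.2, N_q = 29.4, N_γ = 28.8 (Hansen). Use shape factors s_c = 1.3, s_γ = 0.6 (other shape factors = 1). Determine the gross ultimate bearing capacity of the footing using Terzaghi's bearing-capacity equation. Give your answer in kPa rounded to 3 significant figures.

q_ult ≈ 1740 kPa

q = γ·D_f = 18 × 1.6 = 28.8 kPa.
c·N_c·s_c = 12 × 42.2 × 1.3 = 658.32 kPa
q·N_q = 28.8 × 29.4 = 846.72 kPa
0.5·γ·B·N_γ·s_γ = 0.5 × 18 × 1.5 × 28.8 × 0.6 = 233.28 kPa
q_ult = 658.32 + 846.72 + 233.28 = 1738.3 kPa.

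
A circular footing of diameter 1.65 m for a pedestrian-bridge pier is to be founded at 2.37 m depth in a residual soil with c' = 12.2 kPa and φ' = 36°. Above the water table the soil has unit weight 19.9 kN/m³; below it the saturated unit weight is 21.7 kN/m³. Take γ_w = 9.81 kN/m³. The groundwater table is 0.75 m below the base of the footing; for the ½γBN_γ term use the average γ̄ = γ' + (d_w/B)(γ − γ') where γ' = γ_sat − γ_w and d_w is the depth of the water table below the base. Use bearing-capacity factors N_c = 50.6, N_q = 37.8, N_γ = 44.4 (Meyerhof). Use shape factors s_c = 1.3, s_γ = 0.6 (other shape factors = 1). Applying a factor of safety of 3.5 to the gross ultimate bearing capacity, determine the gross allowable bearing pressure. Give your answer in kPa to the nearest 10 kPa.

q_all ≈ 840 kPa

q = γ·D_f = 19.9 × 2.37 = 47.163 kPa.
γ' = 11.89 kN/m³; averaging over the depth B below the base, γ̄ = γ' + (d_w/B)(γ − γ') = 15.531 kN/m³.
c·N_c·s_c = 12.2 × 50.6 × 1.3 = 802.52 kPa
q·N_q = 47.163 × 37.8 = 1782.8 kPa
0.5·γ·B·N_γ·s_γ = 0.5 × 15.531 × 1.65 × 44.4 × 0.6 = 341.34 kPa
q_ult = 802.52 + 1782.8 + 341.34 = 2926.6 kPa.
q_all = q_ult / FS = 2926.6 / 3.5 = 836.18 kPa.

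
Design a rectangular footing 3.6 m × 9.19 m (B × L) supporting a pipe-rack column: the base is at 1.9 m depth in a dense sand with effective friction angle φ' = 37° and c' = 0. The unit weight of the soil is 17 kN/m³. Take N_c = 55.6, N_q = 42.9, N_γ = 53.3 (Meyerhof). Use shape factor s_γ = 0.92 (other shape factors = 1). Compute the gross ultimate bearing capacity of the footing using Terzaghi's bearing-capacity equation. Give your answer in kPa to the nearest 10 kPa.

Overburden at base level: q = 17 × 1.9 = 32.3 kPa.
Surcharge term q·N_q = 32.3 × 42.9 = 1385.7 kPa; self-weight term 0.5·γ·B·N_γ·s_γ = 0.5 × 17 × 3.6 × 53.3 × 0.92 = 1500.5 kPa.
q_ult = 1385.7 + 1500.5 = 2886.2 kPa.

q_ult ≈ 2890 kPa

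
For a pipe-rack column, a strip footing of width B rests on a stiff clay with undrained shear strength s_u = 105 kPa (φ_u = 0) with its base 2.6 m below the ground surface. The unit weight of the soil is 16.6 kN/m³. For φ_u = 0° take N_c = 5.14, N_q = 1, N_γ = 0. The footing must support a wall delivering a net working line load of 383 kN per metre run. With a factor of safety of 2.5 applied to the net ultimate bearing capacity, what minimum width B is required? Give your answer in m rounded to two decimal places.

Overburden at base level: q = 16.6 × 2.6 = 43.16 kPa.
Cohesion term c·N_c = 105 × 5.14 = 539.7 kPa; surcharge term q·N_q = 43.16 × 1 = 43.16 kPa.
q_ult = 539.7 + 43.16 = 582.86 kPa.
For φ = 0 the ½γBN_γ term vanishes, so q_ult is independent of B. q_net = 582.86 − 43.16 = 539.7 kPa; q_all(net) = 539.7/2.5 = 215.88 kPa.
Required width B = w / q_all(net) = 383 / 215.88 = 1.774 m.

B = 1.77 m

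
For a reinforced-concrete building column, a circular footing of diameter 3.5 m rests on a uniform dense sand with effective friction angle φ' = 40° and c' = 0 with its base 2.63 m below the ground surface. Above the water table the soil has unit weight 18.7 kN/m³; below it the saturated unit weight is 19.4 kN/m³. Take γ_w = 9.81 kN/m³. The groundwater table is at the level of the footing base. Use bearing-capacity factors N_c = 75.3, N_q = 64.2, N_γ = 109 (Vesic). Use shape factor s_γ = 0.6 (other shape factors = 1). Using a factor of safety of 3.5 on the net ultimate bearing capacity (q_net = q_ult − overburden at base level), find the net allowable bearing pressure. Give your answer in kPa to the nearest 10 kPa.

q_all(net) ≈ 1200 kPa

Effective surcharge at the founding depth q = γ·D_f = 18.7 × 2.63 = 49.181 kPa.
The water table coincides with the base, so in the self-weight term γ → γ' = 9.59 kN/m³.
q_ult = q·N_q + 0.5·γ·B·N_γ·s_γ
     = 49.181 × 64.2 + 0.5 × 9.59 × 3.5 × 109 × 0.6
     = 3157.4 + 1097.6 = 4255 kPa.
q_net = 4255 − 49.181 = 4205.8 kPa.
q_all(net) = 4205.8 / 3.5 = 1201.7 kPa.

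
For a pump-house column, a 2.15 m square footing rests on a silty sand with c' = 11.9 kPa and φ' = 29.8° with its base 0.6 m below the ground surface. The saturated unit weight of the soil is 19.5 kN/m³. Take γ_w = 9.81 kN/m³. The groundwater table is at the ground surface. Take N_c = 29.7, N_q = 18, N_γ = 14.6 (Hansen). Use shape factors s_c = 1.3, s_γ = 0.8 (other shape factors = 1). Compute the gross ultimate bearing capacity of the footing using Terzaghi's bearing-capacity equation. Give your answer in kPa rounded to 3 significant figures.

q_ult ≈ 686 kPa

With the water table at the surface the whole profile is submerged: γ' = 19.5 − 9.81 = 9.69 kN/m³, so q = γ'·D_f = 5.814 kPa; the same γ' applies in the ½γBN_γ term.
q_ult = c·N_c·s_c + q·N_q + 0.5·γ·B·N_γ·s_γ
     = 11.9 × 29.7 × 1.3 + 5.814 × 18 + 0.5 × 9.69 × 2.15 × 14.6 × 0.8
     = 459.46 + 104.65 + 121.67 = 685.78 kPa.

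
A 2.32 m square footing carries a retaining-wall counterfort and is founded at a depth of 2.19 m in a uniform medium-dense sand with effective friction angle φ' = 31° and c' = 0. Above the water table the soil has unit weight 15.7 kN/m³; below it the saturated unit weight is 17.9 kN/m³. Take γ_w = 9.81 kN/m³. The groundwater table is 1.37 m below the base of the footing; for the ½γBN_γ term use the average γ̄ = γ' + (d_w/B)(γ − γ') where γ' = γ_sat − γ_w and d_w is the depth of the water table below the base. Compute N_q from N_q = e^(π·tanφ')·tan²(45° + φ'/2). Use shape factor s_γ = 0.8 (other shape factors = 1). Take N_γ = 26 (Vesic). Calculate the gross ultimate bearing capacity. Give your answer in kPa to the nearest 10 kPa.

q_ult ≈ 1010 kPa

tan31° = 0.6009, so N_q = e^(π×0.6009)·tan²(60.5°) = 6.604 × 3.124 = 20.63.
q = γ·D_f = 15.7 × 2.19 = 34.383 kPa.
γ' = 8.09 kN/m³; averaging over the depth B below the base, γ̄ = γ' + (d_w/B)(γ − γ') = 12.584 kN/m³.
q·N_q = 34.383 × 20.631 = 709.35 kPa
0.5·γ·B·N_γ·s_γ = 0.5 × 12.584 × 2.32 × 26 × 0.8 = 303.62 kPa
q_ult = 709.35 + 303.62 = 1013 kPa.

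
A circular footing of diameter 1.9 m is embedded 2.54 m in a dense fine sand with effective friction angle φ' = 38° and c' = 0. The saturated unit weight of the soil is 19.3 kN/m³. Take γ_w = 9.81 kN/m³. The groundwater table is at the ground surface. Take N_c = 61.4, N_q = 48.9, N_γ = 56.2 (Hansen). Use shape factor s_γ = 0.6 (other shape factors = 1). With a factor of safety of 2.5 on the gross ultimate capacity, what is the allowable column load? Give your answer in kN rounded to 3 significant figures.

With the water table at the surface the whole profile is submerged: γ' = 19.3 − 9.81 = 9.49 kN/m³, so q = γ'·D_f = 24.105 kPa; the same γ' applies in the ½γBN_γ term.
q_ult = q·N_q + 0.5·γ·B·N_γ·s_γ
     = 24.105 × 48.9 + 0.5 × 9.49 × 1.9 × 56.2 × 0.6
     = 1178.7 + 304 = 1482.7 kPa.
Gross allowable pressure q_all = 1482.7 / 2.5 = 593.09 kPa.
Footing area = 2.8353 m², so allowable column load = 593.09 × 2.8353 = 1681.6 kN.

P_all ≈ 1680 kN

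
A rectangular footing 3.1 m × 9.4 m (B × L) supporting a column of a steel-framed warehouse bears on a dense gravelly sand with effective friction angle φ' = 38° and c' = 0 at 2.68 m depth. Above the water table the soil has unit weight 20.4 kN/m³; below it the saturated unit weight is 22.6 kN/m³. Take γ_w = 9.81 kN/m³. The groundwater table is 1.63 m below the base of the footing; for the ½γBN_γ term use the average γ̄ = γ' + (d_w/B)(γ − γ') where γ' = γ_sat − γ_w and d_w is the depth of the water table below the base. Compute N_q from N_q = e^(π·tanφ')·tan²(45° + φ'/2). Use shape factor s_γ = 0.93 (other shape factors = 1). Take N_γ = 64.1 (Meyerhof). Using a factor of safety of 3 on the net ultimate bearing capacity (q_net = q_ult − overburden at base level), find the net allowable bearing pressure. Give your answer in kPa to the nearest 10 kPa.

q_all(net) ≈ 1390 kPa

N_q = e^(π·tan38°)·tan²(64°) = 48.93.
Overburden at base level: q = 20.4 × 2.68 = 54.672 kPa.
The water table is 1.63 m below the base (< B = 3.1 m), so the ½γBN_γ term uses γ̄ = γ' + (d_w/B)(γ − γ') = 12.79 + (1.63/3.1)(20.4 − 12.79) = 16.791 kN/m³.
Surcharge term q·N_q = 54.672 × 48.933 = 2675.3 kPa; self-weight term 0.5·γ·B·N_γ·s_γ = 0.5 × 16.791 × 3.1 × 64.1 × 0.93 = 1551.5 kPa.
q_ult = 2675.3 + 1551.5 = 4226.8 kPa.
q_net = 4226.8 − 54.672 = 4172.1 kPa.
q_all(net) = 4172.1 / 3 = 1390.7 kPa.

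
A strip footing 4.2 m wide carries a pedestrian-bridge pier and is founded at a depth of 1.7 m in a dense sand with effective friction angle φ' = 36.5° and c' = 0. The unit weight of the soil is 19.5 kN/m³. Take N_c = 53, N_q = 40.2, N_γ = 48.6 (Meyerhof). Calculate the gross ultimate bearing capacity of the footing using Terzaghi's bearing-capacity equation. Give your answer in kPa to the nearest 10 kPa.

q_ult ≈ 3320 kPa

Overburden at base level: q = 19.5 × 1.7 = 33.15 kPa.
Surcharge term q·N_q = 33.15 × 40.2 = 1332.6 kPa; self-weight term 0.5·γ·B·N_γ = 0.5 × 19.5 × 4.2 × 48.6 = 1990.2 kPa.
q_ult = 1332.6 + 1990.2 = 3322.8 kPa.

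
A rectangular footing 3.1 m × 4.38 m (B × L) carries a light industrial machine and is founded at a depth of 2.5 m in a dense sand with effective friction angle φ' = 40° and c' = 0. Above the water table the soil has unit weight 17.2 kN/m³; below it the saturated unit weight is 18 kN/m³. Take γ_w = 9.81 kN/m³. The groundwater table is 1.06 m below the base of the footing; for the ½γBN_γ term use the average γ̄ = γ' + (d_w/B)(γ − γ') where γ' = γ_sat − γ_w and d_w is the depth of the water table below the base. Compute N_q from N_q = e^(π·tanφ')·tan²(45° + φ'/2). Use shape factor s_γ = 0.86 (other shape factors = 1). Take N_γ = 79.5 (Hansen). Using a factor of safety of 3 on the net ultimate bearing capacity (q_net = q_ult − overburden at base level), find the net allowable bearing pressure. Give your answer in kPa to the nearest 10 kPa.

q_all(net) ≈ 1300 kPa

N_q = e^(π·tan40°)·tan²(65°) = 64.2.
Overburden at base level: q = 17.2 × 2.5 = 43 kPa.
The water table is 1.06 m below the base (< B = 3.1 m), so the ½γBN_γ term uses γ̄ = γ' + (d_w/B)(γ − γ') = 8.19 + (1.06/3.1)(17.2 − 8.19) = 11.271 kN/m³.
Surcharge term q·N_q = 43 × 64.195 = 2760.4 kPa; self-weight term 0.5·γ·B·N_γ·s_γ = 0.5 × 11.271 × 3.1 × 79.5 × 0.86 = 1194.4 kPa.
q_ult = 2760.4 + 1194.4 = 3954.8 kPa.
q_net = 3954.8 − 43 = 3911.8 kPa.
q_all(net) = 3911.8 / 3 = 1303.9 kPa.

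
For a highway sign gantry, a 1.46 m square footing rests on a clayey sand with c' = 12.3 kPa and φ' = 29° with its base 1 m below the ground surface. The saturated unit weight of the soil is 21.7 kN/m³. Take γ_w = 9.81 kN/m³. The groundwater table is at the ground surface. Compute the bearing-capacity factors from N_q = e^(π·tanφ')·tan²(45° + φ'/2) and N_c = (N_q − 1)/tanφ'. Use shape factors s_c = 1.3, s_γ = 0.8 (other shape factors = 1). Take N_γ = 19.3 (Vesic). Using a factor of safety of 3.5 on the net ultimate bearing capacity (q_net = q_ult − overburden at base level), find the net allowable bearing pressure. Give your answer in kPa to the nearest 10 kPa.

q_all(net) ≈ 220 kPa

N_q = e^(π·tan29°)·tan²(59.5°) = 16.44; N_c = (N_q − 1)/tanφ' = 27.86.
With the water table at the surface the whole profile is submerged: γ' = 21.7 − 9.81 = 11.89 kN/m³, so q = γ'·D_f = 11.89 kPa; the same γ' applies in the ½γBN_γ term.
q_ult = c·N_c·s_c + q·N_q + 0.5·γ·B·N_γ·s_γ
     = 12.3 × 27.86 × 1.3 + 11.89 × 16.443 + 0.5 × 11.89 × 1.46 × 19.3 × 0.8
     = 445.49 + 195.51 + 134.01 = 775.01 kPa.
q_net = 775.01 − 11.89 = 763.12 kPa.
q_all(net) = 763.12 / 3.5 = 218.04 kPa.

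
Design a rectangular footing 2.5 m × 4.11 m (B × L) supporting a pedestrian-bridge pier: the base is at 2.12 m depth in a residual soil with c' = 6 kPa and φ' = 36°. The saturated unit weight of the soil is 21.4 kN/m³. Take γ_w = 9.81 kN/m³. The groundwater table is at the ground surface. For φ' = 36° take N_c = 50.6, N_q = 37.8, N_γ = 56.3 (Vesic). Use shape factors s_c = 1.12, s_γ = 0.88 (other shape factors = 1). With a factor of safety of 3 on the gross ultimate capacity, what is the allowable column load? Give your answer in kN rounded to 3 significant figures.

P_all ≈ 6800 kN

Water table at ground surface, so effective unit weight γ' = 21.4 − 9.81 = 11.59 kN/m³ is used throughout; overburden q = 11.59 × 2.12 = 24.571 kPa; the same γ' applies in the ½γBN_γ term.
Cohesion term c·N_c·s_c = 6 × 50.6 × 1.12 = 340.03 kPa; surcharge term q·N_q = 24.571 × 37.8 = 928.78 kPa; self-weight term 0.5·γ·B·N_γ·s_γ = 0.5 × 11.59 × 2.5 × 56.3 × 0.88 = 717.77 kPa.
q_ult = 340.03 + 928.78 + 717.77 = 1986.6 kPa.
Gross allowable pressure q_all = 1986.6 / 3 = 662.19 kPa.
Footing area = 10.275 m², so allowable column load = 662.19 × 10.275 = 6804 kN.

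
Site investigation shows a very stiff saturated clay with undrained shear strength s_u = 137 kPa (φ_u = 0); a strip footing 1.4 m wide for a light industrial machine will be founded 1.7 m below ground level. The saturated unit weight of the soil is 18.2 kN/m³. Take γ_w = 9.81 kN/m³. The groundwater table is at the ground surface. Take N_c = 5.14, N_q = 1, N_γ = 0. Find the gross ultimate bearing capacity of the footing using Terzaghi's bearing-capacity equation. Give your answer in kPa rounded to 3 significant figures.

q_ult ≈ 718 kPa

With the water table at the surface the whole profile is submerged: γ' = 18.2 − 9.81 = 8.39 kN/m³, so q = γ'·D_f = 14.263 kPa.
q_ult = c·N_c + q·N_q
     = 137 × 5.14 + 14.263 × 1
     = 704.18 + 14.263 = 718.44 kPa.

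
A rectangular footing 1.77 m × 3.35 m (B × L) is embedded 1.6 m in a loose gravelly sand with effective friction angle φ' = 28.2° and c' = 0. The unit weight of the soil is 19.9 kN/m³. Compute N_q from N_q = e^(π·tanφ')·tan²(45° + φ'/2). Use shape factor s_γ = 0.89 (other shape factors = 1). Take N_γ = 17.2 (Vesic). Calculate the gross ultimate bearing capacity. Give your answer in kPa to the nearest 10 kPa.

tan28.2° = 0.5362, so N_q = e^(π×0.5362)·tan²(59.1°) = 5.39 × 2.792 = 15.05.
Overburden at base level: q = 19.9 × 1.6 = 31.84 kPa.
Surcharge term q·N_q = 31.84 × 15.047 = 479.11 kPa; self-weight term 0.5·γ·B·N_γ·s_γ = 0.5 × 19.9 × 1.77 × 17.2 × 0.89 = 269.6 kPa.
q_ult = 479.11 + 269.6 = 748.71 kPa.

q_ult ≈ 750 kPa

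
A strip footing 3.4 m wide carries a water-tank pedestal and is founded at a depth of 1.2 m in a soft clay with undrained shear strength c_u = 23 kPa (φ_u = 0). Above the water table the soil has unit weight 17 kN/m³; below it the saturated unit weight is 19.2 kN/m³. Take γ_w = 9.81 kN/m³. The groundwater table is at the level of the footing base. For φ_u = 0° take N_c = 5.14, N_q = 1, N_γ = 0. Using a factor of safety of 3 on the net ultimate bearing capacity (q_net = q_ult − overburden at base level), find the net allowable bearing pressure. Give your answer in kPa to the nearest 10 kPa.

q_all(net) ≈ 40 kPa

q = γ·D_f = 17 × 1.2 = 20.4 kPa.
c·N_c = 23 × 5.14 = 118.22 kPa
q·N_q = 20.4 × 1 = 20.4 kPa
q_ult = 118.22 + 20.4 = 138.62 kPa.
q_net = 138.62 − 20.4 = 118.22 kPa.
q_all(net) = 118.22 / 3 = 39.407 kPa.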